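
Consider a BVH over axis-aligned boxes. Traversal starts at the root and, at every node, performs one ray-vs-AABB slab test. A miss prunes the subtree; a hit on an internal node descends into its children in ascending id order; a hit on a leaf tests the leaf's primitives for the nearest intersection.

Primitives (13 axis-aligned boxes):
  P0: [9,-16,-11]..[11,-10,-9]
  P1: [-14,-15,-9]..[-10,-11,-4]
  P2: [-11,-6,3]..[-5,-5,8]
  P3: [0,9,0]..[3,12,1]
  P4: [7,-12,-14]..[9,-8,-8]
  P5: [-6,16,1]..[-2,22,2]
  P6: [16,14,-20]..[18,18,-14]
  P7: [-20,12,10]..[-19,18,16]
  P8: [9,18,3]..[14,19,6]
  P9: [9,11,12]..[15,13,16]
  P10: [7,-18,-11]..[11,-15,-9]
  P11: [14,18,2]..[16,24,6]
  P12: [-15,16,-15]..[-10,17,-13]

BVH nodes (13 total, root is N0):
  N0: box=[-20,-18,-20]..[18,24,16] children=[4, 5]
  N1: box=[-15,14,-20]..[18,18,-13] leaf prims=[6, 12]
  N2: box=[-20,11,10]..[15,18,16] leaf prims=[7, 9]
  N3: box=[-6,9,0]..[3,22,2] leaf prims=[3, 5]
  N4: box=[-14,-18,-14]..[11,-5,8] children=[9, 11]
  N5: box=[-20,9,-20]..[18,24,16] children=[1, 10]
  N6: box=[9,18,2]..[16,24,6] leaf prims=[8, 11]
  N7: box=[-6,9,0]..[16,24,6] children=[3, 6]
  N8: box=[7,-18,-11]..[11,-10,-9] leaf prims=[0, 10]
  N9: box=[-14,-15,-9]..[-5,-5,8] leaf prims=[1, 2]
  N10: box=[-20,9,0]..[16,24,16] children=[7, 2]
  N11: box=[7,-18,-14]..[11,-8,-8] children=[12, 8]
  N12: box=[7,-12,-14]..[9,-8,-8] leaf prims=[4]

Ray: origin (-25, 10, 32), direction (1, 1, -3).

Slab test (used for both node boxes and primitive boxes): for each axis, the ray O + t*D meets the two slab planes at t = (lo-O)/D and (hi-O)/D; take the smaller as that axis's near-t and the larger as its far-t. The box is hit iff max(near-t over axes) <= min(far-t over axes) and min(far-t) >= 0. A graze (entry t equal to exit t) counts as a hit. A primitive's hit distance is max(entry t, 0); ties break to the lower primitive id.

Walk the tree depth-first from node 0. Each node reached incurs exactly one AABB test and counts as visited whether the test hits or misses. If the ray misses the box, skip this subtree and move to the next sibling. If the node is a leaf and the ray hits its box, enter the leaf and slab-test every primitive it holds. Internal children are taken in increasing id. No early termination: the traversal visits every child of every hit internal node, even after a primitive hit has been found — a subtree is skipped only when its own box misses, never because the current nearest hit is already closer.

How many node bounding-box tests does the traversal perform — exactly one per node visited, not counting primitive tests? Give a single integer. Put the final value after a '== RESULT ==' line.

Traverse from the root:
N0 x:[5,43] y:[-28,14] z:[16/3,52/3] -> hit [16/3,14], descend [4, 5]
  N4 x:[11,36] y:[-28,-15] z:[8,46/3] -> miss, prune
  N5 x:[5,43] y:[-1,14] z:[16/3,52/3] -> hit [16/3,14], descend [1, 10]
    N1 x:[10,43] y:[4,8] z:[15,52/3] -> miss, prune
    N10 x:[5,41] y:[-1,14] z:[16/3,32/3] -> hit [16/3,32/3], descend [2, 7]
      N2 x:[5,40] y:[1,8] z:[16/3,22/3] -> hit [16/3,22/3] leaf, test {P7@t=16/3, P9(miss)}
      N7 x:[19,41] y:[-1,14] z:[26/3,32/3] -> miss, prune

Summary -> nodes [0, 4, 5, 1, 10, 2, 7]; box-tests=7; leaf-entries=1; first=P7

== RESULT ==
7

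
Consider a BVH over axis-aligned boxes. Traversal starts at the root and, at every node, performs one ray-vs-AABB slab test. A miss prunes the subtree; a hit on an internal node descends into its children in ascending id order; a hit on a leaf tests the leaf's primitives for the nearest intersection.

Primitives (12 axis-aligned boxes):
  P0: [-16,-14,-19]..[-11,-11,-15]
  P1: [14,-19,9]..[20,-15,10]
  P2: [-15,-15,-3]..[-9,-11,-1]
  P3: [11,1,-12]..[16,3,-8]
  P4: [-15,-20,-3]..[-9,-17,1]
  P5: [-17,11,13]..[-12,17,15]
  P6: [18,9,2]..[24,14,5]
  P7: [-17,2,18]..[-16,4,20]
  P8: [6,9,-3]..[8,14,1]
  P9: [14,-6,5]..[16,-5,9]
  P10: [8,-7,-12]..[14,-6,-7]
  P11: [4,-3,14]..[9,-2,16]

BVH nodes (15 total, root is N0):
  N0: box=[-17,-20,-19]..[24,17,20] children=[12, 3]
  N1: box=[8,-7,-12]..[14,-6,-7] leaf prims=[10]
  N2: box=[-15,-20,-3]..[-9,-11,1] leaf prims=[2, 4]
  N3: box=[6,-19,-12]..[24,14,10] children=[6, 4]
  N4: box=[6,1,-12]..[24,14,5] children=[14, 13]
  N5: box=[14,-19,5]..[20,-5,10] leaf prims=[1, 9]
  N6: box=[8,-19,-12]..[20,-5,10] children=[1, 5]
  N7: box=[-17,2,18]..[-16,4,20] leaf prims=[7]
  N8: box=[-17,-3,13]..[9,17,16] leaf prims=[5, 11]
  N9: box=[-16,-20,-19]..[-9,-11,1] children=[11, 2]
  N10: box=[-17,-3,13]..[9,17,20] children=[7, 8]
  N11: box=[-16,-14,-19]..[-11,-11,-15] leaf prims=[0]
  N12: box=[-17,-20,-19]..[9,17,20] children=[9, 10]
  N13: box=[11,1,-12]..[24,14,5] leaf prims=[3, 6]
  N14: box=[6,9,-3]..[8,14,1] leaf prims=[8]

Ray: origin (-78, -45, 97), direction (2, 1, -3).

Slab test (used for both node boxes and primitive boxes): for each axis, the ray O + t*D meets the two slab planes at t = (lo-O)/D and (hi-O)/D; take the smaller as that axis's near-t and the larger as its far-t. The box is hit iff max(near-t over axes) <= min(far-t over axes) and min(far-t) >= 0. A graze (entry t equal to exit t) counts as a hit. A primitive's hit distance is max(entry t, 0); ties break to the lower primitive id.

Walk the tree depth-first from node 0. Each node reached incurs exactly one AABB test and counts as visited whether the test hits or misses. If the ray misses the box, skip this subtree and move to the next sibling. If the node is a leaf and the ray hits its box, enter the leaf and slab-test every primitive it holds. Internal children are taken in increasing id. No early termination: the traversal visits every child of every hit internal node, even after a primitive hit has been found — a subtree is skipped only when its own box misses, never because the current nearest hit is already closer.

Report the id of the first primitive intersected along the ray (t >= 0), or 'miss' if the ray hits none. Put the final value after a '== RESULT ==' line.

Walk:
N0 x:[61/2,51] y:[25,62] z:[77/3,116/3] -> hit [61/2,116/3], descend [3, 12]
  N3 x:[42,51] y:[26,59] z:[29,109/3] -> miss, prune
  N12 x:[61/2,87/2] y:[25,62] z:[77/3,116/3] -> hit [61/2,116/3], descend [9, 10]
    N9 x:[31,69/2] y:[25,34] z:[32,116/3] -> hit [32,34], descend [2, 11]
      N2 x:[63/2,69/2] y:[25,34] z:[32,100/3] -> hit [32,100/3] leaf, test {P2@t=98/3, P4(miss)}
      N11 x:[31,67/2] y:[31,34] z:[112/3,116/3] -> miss, prune
    N10 x:[61/2,87/2] y:[42,62] z:[77/3,28] -> miss, prune

7 AABB tests over nodes [0, 3, 12, 9, 2, 11, 10]; 1 leaf entered; closest P2.

== RESULT ==
2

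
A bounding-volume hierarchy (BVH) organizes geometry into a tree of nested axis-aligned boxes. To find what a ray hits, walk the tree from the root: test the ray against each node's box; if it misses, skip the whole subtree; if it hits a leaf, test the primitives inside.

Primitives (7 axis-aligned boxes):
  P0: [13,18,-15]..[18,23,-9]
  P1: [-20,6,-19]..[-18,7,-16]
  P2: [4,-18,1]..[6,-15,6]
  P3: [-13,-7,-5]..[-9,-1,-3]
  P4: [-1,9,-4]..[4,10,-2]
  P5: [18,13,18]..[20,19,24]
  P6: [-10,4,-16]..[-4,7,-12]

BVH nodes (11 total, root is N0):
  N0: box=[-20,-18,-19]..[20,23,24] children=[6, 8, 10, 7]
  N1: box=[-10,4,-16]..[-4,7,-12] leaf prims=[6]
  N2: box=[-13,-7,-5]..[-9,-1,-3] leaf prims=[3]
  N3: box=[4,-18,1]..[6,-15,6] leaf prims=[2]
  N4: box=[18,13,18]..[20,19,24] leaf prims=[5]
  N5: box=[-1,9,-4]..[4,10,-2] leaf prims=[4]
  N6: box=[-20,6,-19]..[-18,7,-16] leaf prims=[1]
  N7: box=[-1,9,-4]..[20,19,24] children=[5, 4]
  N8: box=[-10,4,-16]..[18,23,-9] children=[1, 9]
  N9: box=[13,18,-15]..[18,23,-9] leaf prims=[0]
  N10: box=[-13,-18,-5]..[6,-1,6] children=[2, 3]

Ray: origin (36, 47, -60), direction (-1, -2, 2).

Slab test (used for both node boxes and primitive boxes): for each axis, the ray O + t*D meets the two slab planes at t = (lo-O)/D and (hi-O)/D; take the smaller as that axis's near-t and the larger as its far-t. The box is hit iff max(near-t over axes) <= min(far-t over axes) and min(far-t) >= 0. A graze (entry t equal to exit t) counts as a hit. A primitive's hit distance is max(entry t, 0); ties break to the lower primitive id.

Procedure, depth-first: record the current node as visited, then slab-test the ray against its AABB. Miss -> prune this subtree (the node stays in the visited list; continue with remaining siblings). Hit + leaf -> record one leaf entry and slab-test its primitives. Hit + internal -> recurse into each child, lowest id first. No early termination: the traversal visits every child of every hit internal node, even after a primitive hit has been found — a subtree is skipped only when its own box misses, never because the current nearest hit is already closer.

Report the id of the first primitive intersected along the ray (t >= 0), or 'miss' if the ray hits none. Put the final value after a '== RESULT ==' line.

Walk:
N0 x:[16,56] y:[12,65/2] z:[41/2,42] -> hit [41/2,65/2], descend [6, 7, 8, 10]
  N6 x:[54,56] y:[20,41/2] z:[41/2,22] -> miss, prune
  N7 x:[16,37] y:[14,19] z:[28,42] -> miss, prune
  N8 x:[18,46] y:[12,43/2] z:[22,51/2] -> miss, prune
  N10 x:[30,49] y:[24,65/2] z:[55/2,33] -> hit [30,65/2], descend [2, 3]
    N2 x:[45,49] y:[24,27] z:[55/2,57/2] -> miss, prune
    N3 x:[30,32] y:[31,65/2] z:[61/2,33] -> hit [31,32] leaf, test {P2@t=31}

Visited [0, 6, 7, 8, 10, 2, 3]. Tests: 7 box, 1 leaf. Nearest: P2.

== RESULT ==
2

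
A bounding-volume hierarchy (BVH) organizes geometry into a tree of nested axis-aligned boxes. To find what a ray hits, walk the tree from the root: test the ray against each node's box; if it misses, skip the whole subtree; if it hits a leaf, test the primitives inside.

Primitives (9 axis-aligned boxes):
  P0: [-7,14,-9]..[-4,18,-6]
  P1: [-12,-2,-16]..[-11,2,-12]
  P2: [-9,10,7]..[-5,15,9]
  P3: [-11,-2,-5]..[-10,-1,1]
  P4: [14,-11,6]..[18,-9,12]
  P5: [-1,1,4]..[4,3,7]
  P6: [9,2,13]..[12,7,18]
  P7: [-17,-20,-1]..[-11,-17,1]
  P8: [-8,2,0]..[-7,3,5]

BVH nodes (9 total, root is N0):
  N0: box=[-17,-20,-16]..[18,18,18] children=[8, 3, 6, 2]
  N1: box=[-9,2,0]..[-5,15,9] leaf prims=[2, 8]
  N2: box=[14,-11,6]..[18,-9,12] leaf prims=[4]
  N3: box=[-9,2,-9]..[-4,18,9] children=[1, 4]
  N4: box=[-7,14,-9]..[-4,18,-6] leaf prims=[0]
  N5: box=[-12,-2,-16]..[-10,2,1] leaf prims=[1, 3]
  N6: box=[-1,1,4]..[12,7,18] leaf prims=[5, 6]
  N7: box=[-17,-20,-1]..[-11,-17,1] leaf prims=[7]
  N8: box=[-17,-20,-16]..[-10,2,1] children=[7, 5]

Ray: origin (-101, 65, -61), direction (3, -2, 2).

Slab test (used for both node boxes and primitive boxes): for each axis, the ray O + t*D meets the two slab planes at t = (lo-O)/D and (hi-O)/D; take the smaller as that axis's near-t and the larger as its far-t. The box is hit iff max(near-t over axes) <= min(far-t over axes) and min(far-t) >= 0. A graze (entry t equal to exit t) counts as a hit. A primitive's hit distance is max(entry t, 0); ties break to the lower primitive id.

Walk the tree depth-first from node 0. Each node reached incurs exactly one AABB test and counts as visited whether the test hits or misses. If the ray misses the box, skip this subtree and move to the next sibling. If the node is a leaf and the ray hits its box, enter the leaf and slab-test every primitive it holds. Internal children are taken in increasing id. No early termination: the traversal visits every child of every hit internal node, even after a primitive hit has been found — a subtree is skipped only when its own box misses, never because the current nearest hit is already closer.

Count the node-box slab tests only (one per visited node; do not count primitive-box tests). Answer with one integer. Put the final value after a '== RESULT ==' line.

Trace the traversal:
N0 x:[28,119/3] y:[47/2,85/2] z:[45/2,79/2] -> hit [28,79/2], descend [2, 3, 6, 8]
  N2 x:[115/3,119/3] y:[37,38] z:[67/2,73/2] -> miss, prune
  N3 x:[92/3,97/3] y:[47/2,63/2] z:[26,35] -> hit [92/3,63/2], descend [1, 4]
    N1 x:[92/3,32] y:[25,63/2] z:[61/2,35] -> hit [92/3,63/2] leaf, test {P2(miss), P8@t=31}
    N4 x:[94/3,97/3] y:[47/2,51/2] z:[26,55/2] -> miss, prune
  N6 x:[100/3,113/3] y:[29,32] z:[65/2,79/2] -> miss, prune
  N8 x:[28,91/3] y:[63/2,85/2] z:[45/2,31] -> miss, prune

7 AABB tests over nodes [0, 2, 3, 1, 4, 6, 8]; 1 leaf entered; closest P8.

== RESULT ==
7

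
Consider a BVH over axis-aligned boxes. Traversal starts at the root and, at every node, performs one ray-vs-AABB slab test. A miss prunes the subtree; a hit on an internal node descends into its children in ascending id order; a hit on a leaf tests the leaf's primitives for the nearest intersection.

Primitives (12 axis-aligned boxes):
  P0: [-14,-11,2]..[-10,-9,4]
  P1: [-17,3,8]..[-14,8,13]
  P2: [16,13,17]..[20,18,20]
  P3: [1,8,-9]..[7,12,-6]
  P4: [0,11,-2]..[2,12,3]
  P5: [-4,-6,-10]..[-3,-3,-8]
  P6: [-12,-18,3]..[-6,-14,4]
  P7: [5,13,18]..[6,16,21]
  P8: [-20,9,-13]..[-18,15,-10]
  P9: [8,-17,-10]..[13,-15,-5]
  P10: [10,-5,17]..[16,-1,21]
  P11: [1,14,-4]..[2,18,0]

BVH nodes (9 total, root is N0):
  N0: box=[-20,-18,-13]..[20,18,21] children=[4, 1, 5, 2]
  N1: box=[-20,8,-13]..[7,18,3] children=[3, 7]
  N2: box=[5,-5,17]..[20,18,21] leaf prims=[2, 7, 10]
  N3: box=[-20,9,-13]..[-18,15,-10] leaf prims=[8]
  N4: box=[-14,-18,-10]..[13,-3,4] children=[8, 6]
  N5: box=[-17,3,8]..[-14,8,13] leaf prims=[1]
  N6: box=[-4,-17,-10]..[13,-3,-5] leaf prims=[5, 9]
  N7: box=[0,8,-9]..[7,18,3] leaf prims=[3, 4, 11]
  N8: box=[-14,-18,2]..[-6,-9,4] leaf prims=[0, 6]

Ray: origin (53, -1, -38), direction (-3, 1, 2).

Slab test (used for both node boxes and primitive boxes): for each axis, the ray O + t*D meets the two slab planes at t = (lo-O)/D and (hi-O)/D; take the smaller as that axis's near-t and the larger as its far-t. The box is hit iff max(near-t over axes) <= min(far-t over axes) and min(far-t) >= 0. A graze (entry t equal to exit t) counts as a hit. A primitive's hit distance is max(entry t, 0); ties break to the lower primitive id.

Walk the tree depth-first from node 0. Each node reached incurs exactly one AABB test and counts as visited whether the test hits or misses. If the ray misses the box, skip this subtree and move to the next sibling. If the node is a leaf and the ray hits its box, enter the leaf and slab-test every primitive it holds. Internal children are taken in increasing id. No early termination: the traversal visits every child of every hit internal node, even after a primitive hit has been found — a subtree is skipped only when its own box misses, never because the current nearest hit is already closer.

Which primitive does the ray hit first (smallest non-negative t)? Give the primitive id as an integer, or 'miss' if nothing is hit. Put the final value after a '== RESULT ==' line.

Traverse from the root:
N0 x:[11,73/3] y:[-17,19] z:[25/2,59/2] -> hit [25/2,19], descend [1, 2, 4, 5]
  N1 x:[46/3,73/3] y:[9,19] z:[25/2,41/2] -> hit [46/3,19], descend [3, 7]
    N3 x:[71/3,73/3] y:[10,16] z:[25/2,14] -> miss, prune
    N7 x:[46/3,53/3] y:[9,19] z:[29/2,41/2] -> hit [46/3,53/3] leaf, test {P3(miss), P4(miss), P11@t=17}
  N2 x:[11,16] y:[-4,19] z:[55/2,59/2] -> miss, prune
  N4 x:[40/3,67/3] y:[-17,-2] z:[14,21] -> miss, prune
  N5 x:[67/3,70/3] y:[4,9] z:[23,51/2] -> miss, prune

order=[0, 1, 3, 7, 2, 4, 5]  |boxes|=7  |leaves|=1  hit=P11

== RESULT ==
11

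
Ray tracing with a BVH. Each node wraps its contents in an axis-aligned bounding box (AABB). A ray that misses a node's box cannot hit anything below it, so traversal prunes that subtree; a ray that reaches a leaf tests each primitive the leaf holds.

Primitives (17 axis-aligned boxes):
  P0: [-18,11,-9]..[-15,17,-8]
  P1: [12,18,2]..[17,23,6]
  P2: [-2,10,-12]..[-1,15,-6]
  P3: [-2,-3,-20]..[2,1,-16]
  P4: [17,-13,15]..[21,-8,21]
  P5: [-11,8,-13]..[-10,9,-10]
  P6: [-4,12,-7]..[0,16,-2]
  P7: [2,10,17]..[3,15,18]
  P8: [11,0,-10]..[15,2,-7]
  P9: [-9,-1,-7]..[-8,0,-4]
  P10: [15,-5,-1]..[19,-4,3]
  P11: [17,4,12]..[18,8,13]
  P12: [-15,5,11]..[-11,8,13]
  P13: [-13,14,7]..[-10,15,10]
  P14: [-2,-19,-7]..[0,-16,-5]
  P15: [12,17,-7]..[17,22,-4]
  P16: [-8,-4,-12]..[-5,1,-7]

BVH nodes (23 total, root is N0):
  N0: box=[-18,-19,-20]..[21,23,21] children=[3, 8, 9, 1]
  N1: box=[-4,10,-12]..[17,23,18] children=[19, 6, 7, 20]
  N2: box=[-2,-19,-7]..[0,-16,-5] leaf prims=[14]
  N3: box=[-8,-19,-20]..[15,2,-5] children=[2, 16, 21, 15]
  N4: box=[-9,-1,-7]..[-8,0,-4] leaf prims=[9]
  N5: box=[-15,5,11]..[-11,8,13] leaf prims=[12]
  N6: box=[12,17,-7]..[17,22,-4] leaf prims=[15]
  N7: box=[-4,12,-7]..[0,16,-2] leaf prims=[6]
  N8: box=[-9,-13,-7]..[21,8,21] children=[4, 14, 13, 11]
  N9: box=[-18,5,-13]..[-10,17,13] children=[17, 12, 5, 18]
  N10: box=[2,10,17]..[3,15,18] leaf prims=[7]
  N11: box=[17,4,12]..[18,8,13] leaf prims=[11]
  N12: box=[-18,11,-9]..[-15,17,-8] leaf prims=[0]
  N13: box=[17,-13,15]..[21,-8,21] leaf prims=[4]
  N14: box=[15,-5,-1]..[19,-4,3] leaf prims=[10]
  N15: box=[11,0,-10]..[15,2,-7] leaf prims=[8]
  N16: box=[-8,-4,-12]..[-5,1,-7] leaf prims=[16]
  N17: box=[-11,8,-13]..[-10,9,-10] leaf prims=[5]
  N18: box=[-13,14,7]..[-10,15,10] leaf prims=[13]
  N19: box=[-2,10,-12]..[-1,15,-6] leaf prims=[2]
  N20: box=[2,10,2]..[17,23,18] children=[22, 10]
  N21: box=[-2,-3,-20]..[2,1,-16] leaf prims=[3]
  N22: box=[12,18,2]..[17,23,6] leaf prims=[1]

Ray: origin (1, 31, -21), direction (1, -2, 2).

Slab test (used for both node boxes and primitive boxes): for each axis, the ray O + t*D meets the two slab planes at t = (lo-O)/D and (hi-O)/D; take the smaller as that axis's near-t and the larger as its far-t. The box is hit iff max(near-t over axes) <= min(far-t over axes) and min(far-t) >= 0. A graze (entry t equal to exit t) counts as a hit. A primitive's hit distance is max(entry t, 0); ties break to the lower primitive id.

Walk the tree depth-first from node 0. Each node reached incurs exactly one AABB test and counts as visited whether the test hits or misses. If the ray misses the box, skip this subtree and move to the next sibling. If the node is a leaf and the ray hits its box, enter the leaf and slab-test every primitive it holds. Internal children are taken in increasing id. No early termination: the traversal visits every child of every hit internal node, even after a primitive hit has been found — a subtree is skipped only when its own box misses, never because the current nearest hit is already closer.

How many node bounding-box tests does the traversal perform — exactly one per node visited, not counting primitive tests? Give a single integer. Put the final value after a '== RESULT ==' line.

Traverse from the root:
N0 x:[-19,20] y:[4,25] z:[1/2,21] -> hit [4,20], descend [1, 3, 8, 9]
  N1 x:[-5,16] y:[4,21/2] z:[9/2,39/2] -> hit [9/2,21/2], descend [6, 7, 19, 20]
    N6 x:[11,16] y:[9/2,7] z:[7,17/2] -> miss, prune
    N7 x:[-5,-1] y:[15/2,19/2] z:[7,19/2] -> miss, prune
    N19 x:[-3,-2] y:[8,21/2] z:[9/2,15/2] -> miss, prune
    N20 x:[1,16] y:[4,21/2] z:[23/2,39/2] -> miss, prune
  N3 x:[-9,14] y:[29/2,25] z:[1/2,8] -> miss, prune
  N8 x:[-10,20] y:[23/2,22] z:[7,21] -> hit [23/2,20], descend [4, 11, 13, 14]
    N4 x:[-10,-9] y:[31/2,16] z:[7,17/2] -> miss, prune
    N11 x:[16,17] y:[23/2,27/2] z:[33/2,17] -> miss, prune
    N13 x:[16,20] y:[39/2,22] z:[18,21] -> hit [39/2,20] leaf, test {P4@t=39/2}
    N14 x:[14,18] y:[35/2,18] z:[10,12] -> miss, prune
  N9 x:[-19,-11] y:[7,13] z:[4,17] -> miss, prune

order=[0, 1, 6, 7, 19, 20, 3, 8, 4, 11, 13, 14, 9]  |boxes|=13  |leaves|=1  hit=P4

== RESULT ==
13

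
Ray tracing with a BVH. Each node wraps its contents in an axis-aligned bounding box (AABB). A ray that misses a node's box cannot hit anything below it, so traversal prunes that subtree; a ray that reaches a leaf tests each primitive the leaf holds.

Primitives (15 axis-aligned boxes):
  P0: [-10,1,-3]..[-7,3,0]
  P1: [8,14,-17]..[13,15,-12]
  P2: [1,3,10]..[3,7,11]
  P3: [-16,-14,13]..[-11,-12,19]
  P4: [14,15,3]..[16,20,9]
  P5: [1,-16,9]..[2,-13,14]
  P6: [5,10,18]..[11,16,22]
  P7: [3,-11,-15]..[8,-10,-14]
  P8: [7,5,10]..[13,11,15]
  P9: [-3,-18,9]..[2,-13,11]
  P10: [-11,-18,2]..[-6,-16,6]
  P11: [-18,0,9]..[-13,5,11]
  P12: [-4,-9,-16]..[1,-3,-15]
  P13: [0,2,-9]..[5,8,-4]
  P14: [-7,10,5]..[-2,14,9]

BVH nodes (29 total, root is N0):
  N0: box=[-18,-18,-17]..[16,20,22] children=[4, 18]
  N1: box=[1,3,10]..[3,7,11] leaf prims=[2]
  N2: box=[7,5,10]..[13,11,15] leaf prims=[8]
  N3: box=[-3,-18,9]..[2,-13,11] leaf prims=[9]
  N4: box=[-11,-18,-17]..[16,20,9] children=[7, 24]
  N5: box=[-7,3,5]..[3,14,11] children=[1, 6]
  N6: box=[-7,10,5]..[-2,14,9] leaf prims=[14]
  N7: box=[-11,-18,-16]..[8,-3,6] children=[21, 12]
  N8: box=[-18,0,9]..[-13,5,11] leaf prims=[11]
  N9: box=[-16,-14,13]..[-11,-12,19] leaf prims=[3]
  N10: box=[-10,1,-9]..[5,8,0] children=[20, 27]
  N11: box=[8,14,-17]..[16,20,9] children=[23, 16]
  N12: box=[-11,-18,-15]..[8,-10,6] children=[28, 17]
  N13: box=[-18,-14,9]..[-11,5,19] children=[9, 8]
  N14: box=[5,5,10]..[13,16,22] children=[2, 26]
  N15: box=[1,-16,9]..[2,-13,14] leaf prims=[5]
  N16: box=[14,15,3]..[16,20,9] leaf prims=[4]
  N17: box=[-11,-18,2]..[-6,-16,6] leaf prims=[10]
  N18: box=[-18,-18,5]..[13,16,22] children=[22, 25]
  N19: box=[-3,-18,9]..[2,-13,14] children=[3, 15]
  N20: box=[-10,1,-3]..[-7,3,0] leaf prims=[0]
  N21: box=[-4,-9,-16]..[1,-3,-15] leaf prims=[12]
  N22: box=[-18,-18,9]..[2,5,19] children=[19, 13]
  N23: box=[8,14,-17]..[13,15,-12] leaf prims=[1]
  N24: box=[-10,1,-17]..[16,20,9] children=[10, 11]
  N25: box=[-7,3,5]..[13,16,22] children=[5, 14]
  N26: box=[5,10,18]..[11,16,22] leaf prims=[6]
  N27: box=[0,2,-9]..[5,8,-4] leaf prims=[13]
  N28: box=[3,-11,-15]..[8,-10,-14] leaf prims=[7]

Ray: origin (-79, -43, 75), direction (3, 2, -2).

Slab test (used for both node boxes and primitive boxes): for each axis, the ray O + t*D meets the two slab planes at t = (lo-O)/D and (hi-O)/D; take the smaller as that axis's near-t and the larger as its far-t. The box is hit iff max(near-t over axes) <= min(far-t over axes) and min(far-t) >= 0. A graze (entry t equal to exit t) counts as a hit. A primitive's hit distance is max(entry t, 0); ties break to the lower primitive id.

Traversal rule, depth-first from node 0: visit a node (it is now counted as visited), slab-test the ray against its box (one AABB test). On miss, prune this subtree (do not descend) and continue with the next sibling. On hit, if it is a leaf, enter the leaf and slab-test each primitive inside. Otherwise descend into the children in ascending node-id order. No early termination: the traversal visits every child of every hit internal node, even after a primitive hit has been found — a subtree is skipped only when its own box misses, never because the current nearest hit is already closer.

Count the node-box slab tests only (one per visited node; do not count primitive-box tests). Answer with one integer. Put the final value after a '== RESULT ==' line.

Trace the traversal:
N0 x:[61/3,95/3] y:[25/2,63/2] z:[53/2,46] -> hit [53/2,63/2], descend [4, 18]
  N4 x:[68/3,95/3] y:[25/2,63/2] z:[33,46] -> miss, prune
  N18 x:[61/3,92/3] y:[25/2,59/2] z:[53/2,35] -> hit [53/2,59/2], descend [22, 25]
    N22 x:[61/3,27] y:[25/2,24] z:[28,33] -> miss, prune
    N25 x:[24,92/3] y:[23,59/2] z:[53/2,35] -> hit [53/2,59/2], descend [5, 14]
      N5 x:[24,82/3] y:[23,57/2] z:[32,35] -> miss, prune
      N14 x:[28,92/3] y:[24,59/2] z:[53/2,65/2] -> hit [28,59/2], descend [2, 26]
        N2 x:[86/3,92/3] y:[24,27] z:[30,65/2] -> miss, prune
        N26 x:[28,30] y:[53/2,59/2] z:[53/2,57/2] -> hit [28,57/2] leaf, test {P6@t=28}

Summary -> nodes [0, 4, 18, 22, 25, 5, 14, 2, 26]; box-tests=9; leaf-entries=1; first=P6

== RESULT ==
9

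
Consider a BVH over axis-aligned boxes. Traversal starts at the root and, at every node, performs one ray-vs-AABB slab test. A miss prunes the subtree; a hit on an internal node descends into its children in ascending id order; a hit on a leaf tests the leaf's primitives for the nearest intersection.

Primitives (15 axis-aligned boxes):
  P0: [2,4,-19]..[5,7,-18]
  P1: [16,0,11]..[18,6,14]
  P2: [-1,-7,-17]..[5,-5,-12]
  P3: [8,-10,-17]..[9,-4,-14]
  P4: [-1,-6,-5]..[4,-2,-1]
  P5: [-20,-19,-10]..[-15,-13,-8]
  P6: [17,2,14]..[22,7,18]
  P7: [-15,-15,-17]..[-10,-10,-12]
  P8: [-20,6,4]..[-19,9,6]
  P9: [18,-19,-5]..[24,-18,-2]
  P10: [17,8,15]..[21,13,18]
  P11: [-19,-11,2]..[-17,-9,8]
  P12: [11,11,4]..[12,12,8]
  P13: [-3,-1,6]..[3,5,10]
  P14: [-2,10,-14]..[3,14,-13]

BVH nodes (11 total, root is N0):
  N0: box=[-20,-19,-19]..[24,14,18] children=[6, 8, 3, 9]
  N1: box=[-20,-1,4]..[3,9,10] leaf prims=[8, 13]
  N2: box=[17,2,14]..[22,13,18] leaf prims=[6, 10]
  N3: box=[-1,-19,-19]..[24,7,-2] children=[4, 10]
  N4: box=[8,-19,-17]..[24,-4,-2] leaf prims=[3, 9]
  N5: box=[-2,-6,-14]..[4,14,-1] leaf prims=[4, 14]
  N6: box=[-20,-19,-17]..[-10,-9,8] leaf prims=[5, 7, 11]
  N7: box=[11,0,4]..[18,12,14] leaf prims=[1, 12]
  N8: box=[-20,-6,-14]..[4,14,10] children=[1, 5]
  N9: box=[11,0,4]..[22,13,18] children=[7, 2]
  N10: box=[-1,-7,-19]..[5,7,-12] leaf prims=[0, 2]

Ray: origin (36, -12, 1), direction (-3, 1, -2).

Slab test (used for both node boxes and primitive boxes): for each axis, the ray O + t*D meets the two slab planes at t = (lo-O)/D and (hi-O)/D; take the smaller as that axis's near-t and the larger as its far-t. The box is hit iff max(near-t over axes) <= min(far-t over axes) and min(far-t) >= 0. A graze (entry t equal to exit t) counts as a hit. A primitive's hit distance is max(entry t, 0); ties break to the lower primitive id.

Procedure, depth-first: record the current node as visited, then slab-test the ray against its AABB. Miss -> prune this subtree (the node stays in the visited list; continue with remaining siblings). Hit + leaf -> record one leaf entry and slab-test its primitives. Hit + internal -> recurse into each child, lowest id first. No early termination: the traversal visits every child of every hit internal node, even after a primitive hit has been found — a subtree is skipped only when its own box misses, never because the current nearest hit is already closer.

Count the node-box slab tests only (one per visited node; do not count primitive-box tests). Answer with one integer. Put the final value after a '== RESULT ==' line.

Walk:
N0 x:[4,56/3] y:[-7,26] z:[-17/2,10] -> hit [4,10], descend [3, 6, 8, 9]
  N3 x:[4,37/3] y:[-7,19] z:[3/2,10] -> hit [4,10], descend [4, 10]
    N4 x:[4,28/3] y:[-7,8] z:[3/2,9] -> hit [4,8] leaf, test {P3(miss), P9(miss)}
    N10 x:[31/3,37/3] y:[5,19] z:[13/2,10] -> miss, prune
  N6 x:[46/3,56/3] y:[-7,3] z:[-7/2,9] -> miss, prune
  N8 x:[32/3,56/3] y:[6,26] z:[-9/2,15/2] -> miss, prune
  N9 x:[14/3,25/3] y:[12,25] z:[-17/2,-3/2] -> miss, prune

Summary -> nodes [0, 3, 4, 10, 6, 8, 9]; box-tests=7; leaf-entries=1; first=miss

== RESULT ==
7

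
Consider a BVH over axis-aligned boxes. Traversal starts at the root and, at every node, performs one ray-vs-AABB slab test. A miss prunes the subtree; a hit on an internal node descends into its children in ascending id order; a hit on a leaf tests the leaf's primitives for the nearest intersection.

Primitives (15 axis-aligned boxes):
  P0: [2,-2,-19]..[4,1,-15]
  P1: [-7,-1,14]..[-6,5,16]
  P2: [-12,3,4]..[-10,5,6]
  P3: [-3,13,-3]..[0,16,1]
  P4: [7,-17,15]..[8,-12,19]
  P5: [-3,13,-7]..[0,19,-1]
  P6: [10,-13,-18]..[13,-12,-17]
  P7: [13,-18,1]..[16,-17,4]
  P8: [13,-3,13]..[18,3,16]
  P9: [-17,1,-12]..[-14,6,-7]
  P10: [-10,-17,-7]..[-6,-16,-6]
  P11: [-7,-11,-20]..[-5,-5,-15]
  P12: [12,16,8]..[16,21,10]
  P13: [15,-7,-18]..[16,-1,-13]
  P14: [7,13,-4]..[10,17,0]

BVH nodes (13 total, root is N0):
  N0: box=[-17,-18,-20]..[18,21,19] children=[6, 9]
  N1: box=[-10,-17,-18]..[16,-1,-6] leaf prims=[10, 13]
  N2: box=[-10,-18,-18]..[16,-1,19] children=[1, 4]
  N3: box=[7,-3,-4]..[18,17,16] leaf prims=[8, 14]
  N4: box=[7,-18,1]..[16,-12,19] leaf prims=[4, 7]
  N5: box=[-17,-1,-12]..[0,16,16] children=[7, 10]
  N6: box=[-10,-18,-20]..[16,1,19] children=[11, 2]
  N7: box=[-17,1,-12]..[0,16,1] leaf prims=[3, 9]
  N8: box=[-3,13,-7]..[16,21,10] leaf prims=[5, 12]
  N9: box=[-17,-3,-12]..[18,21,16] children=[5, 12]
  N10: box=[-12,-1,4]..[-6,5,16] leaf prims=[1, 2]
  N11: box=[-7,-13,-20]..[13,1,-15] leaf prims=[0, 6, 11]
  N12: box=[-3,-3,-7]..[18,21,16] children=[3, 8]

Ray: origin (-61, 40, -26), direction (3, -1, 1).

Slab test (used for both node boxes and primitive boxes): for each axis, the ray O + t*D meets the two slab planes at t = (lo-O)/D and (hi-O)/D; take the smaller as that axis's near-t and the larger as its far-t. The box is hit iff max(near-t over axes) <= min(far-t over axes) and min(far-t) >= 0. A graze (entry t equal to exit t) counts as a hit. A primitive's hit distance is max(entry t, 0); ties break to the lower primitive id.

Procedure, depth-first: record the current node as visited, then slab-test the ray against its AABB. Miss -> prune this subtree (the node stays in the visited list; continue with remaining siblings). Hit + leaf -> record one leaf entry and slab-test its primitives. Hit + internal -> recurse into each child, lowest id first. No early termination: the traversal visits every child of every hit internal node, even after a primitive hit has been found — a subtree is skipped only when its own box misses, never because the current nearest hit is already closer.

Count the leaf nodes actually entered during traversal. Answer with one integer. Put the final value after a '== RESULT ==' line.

Trace the traversal:
N0 x:[44/3,79/3] y:[19,58] z:[6,45] -> hit [19,79/3], descend [6, 9]
  N6 x:[17,77/3] y:[39,58] z:[6,45] -> miss, prune
  N9 x:[44/3,79/3] y:[19,43] z:[14,42] -> hit [19,79/3], descend [5, 12]
    N5 x:[44/3,61/3] y:[24,41] z:[14,42] -> miss, prune
    N12 x:[58/3,79/3] y:[19,43] z:[19,42] -> hit [58/3,79/3], descend [3, 8]
      N3 x:[68/3,79/3] y:[23,43] z:[22,42] -> hit [23,79/3] leaf, test {P8(miss), P14@t=23}
      N8 x:[58/3,77/3] y:[19,27] z:[19,36] -> hit [58/3,77/3] leaf, test {P5(miss), P12(miss)}

order=[0, 6, 9, 5, 12, 3, 8]  |boxes|=7  |leaves|=2  hit=P14

== RESULT ==
2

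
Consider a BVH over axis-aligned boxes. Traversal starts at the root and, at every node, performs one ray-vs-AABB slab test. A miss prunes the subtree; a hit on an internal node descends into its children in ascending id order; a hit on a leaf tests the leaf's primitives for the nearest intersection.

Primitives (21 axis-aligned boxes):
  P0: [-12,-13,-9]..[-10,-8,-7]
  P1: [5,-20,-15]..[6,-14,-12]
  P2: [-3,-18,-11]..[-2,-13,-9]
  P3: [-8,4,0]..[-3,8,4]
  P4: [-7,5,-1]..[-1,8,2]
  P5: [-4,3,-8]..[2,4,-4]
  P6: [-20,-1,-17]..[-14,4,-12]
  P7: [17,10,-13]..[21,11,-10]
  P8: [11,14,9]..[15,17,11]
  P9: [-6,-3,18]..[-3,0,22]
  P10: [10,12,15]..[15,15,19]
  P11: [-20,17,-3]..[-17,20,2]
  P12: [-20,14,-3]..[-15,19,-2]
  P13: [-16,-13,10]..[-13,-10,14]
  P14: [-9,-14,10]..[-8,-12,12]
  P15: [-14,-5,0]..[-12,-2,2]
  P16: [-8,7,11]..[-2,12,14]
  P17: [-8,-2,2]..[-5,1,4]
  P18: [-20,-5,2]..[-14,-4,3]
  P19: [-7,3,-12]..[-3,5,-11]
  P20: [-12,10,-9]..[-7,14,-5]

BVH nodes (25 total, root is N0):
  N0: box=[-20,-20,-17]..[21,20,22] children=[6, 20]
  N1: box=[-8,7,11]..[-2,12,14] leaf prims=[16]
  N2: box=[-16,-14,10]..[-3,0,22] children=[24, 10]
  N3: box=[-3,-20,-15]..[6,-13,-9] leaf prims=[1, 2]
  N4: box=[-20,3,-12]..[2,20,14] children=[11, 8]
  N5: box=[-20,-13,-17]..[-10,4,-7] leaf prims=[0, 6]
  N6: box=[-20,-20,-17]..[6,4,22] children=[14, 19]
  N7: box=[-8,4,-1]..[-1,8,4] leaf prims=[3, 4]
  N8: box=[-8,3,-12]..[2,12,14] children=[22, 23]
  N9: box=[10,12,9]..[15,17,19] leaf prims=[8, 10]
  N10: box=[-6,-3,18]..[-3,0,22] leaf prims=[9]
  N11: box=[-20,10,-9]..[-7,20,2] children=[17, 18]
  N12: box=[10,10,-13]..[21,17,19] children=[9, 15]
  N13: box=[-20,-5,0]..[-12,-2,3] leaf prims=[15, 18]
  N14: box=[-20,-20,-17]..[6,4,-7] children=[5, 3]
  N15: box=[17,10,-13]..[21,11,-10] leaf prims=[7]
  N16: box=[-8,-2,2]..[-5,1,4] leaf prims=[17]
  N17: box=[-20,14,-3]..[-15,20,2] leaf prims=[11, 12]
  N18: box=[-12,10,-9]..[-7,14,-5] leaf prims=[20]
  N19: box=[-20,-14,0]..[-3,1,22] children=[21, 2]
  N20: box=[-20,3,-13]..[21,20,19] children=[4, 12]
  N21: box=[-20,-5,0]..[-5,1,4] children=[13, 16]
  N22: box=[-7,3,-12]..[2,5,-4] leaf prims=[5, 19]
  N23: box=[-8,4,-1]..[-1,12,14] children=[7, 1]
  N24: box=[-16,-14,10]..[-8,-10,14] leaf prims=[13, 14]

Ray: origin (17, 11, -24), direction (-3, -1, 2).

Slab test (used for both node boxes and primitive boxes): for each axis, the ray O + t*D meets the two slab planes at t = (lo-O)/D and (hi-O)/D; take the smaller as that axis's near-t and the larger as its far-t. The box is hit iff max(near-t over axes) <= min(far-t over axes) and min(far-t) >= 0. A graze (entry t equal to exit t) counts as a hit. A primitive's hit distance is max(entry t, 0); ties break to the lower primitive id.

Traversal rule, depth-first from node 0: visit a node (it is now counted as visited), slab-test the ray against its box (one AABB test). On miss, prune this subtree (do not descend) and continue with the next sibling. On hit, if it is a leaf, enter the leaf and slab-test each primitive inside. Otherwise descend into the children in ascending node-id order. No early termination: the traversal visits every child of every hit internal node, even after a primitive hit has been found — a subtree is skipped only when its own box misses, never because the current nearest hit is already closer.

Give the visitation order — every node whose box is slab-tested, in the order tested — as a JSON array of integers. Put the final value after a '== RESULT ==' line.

Trace the traversal:
N0 x:[-4/3,37/3] y:[-9,31] z:[7/2,23] -> hit [7/2,37/3], descend [6, 20]
  N6 x:[11/3,37/3] y:[7,31] z:[7/2,23] -> hit [7,37/3], descend [14, 19]
    N14 x:[11/3,37/3] y:[7,31] z:[7/2,17/2] -> hit [7,17/2], descend [3, 5]
      N3 x:[11/3,20/3] y:[24,31] z:[9/2,15/2] -> miss, prune
      N5 x:[9,37/3] y:[7,24] z:[7/2,17/2] -> miss, prune
    N19 x:[20/3,37/3] y:[10,25] z:[12,23] -> hit [12,37/3], descend [2, 21]
      N2 x:[20/3,11] y:[11,25] z:[17,23] -> miss, prune
      N21 x:[22/3,37/3] y:[10,16] z:[12,14] -> hit [12,37/3], descend [13, 16]
        N13 x:[29/3,37/3] y:[13,16] z:[12,27/2] -> miss, prune
        N16 x:[22/3,25/3] y:[10,13] z:[13,14] -> miss, prune
  N20 x:[-4/3,37/3] y:[-9,8] z:[11/2,43/2] -> hit [11/2,8], descend [4, 12]
    N4 x:[5,37/3] y:[-9,8] z:[6,19] -> hit [6,8], descend [8, 11]
      N8 x:[5,25/3] y:[-1,8] z:[6,19] -> hit [6,8], descend [22, 23]
        N22 x:[5,8] y:[6,8] z:[6,10] -> hit [6,8] leaf, test {P5(miss), P19(miss)}
        N23 x:[6,25/3] y:[-1,7] z:[23/2,19] -> miss, prune
      N11 x:[8,37/3] y:[-9,1] z:[15/2,13] -> miss, prune
    N12 x:[-4/3,7/3] y:[-6,1] z:[11/2,43/2] -> miss, prune

Visited [0, 6, 14, 3, 5, 19, 2, 21, 13, 16, 20, 4, 8, 22, 23, 11, 12]. Tests: 17 box, 1 leaf. Nearest: miss.

== RESULT ==
[0, 6, 14, 3, 5, 19, 2, 21, 13, 16, 20, 4, 8, 22, 23, 11, 12]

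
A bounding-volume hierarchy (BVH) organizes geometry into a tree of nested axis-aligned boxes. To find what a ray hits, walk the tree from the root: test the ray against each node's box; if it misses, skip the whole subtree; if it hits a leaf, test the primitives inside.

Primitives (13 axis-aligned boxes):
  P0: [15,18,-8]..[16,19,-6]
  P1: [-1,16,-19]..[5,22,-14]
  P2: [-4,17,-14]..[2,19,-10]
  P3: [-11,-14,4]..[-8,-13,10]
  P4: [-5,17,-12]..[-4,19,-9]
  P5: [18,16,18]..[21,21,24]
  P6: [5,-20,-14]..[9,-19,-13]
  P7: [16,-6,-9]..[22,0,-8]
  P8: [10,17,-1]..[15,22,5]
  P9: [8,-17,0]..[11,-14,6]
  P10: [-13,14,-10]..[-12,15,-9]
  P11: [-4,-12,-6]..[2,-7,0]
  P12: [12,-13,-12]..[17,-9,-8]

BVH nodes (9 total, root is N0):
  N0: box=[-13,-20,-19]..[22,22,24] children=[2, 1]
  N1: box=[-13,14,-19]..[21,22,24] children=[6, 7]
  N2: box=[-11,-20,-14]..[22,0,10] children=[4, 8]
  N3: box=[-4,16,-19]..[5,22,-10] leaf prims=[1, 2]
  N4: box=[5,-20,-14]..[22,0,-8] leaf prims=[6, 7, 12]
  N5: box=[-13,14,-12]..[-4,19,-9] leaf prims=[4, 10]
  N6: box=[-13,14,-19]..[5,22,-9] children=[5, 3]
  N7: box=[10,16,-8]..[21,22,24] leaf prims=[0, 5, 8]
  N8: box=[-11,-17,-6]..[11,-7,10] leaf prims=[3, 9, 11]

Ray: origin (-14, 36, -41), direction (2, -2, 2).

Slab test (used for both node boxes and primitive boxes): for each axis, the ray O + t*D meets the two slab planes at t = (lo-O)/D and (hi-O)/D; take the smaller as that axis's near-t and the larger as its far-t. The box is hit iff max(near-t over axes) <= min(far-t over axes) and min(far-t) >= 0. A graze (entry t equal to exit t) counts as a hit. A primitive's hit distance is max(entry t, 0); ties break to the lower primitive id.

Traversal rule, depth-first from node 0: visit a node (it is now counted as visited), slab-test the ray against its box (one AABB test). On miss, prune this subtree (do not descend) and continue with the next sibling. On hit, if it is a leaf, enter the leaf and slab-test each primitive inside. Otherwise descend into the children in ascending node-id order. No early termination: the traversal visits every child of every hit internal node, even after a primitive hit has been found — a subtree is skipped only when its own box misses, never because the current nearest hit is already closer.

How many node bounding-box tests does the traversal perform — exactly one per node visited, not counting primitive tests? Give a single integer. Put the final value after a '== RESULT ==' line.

Trace the traversal:
N0 x:[1/2,18] y:[7,28] z:[11,65/2] -> hit [11,18], descend [1, 2]
  N1 x:[1/2,35/2] y:[7,11] z:[11,65/2] -> hit [11,11], descend [6, 7]
    N6 x:[1/2,19/2] y:[7,11] z:[11,16] -> miss, prune
    N7 x:[12,35/2] y:[7,10] z:[33/2,65/2] -> miss, prune
  N2 x:[3/2,18] y:[18,28] z:[27/2,51/2] -> hit [18,18], descend [4, 8]
    N4 x:[19/2,18] y:[18,28] z:[27/2,33/2] -> miss, prune
    N8 x:[3/2,25/2] y:[43/2,53/2] z:[35/2,51/2] -> miss, prune

7 AABB tests over nodes [0, 1, 6, 7, 2, 4, 8]; 0 leaves entered; closest miss.

== RESULT ==
7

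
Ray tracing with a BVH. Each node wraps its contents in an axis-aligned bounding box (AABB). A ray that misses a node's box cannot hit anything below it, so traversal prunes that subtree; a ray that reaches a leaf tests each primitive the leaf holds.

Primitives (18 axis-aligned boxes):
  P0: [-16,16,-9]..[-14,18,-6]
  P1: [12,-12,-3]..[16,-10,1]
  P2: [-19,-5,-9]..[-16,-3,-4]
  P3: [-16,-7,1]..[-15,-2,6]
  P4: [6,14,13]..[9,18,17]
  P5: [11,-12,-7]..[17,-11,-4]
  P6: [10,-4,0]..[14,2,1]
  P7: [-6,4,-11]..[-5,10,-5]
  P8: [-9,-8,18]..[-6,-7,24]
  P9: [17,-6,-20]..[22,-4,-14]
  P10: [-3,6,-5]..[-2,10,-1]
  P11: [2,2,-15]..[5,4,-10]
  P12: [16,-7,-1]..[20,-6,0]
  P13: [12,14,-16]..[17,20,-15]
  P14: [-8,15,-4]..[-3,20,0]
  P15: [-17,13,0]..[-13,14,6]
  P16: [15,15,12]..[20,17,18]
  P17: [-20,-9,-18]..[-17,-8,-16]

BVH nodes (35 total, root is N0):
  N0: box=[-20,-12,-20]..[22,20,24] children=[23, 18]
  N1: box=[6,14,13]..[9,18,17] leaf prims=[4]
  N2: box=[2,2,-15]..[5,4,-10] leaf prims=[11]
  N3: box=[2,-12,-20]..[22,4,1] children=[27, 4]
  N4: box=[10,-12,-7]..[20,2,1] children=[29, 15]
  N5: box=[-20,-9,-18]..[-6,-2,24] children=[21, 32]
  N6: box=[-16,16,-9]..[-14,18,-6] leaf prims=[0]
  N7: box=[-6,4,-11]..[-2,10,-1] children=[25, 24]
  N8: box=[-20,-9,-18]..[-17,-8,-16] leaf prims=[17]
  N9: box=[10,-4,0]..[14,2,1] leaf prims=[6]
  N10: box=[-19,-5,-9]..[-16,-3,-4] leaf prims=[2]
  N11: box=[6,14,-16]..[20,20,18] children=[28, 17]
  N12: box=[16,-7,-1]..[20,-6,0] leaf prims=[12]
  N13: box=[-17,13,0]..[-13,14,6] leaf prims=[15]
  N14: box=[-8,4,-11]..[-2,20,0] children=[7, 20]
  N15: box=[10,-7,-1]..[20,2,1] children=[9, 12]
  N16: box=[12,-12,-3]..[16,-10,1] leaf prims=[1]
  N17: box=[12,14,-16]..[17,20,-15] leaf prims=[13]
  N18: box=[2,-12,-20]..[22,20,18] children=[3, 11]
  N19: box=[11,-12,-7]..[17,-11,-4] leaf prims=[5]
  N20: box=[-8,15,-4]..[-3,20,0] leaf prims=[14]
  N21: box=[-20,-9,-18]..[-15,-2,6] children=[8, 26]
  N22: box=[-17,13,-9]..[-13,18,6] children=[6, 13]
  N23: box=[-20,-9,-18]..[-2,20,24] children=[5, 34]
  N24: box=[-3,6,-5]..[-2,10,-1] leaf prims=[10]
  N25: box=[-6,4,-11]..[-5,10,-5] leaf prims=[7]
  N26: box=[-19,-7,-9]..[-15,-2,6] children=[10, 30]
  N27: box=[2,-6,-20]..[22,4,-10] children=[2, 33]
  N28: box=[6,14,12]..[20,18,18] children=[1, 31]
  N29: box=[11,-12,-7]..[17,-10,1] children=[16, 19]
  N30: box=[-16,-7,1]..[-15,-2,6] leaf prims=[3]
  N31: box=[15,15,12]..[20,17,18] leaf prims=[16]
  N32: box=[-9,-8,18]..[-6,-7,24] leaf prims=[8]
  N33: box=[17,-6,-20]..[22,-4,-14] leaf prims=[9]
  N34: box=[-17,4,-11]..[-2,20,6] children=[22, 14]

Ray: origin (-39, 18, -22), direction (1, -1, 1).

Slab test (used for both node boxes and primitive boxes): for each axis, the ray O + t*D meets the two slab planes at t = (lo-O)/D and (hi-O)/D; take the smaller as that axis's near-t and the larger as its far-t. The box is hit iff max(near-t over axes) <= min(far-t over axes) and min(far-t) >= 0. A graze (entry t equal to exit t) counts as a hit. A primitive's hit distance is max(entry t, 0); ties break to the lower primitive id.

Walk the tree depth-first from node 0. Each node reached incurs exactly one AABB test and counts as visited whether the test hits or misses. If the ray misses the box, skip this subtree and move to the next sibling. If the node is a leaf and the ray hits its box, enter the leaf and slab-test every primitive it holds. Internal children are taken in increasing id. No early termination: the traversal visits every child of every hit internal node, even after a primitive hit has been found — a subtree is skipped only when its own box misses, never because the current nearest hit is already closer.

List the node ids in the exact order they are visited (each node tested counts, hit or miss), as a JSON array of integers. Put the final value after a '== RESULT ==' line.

Traverse from the root:
N0 x:[19,61] y:[-2,30] z:[2,46] -> hit [19,30], descend [18, 23]
  N18 x:[41,61] y:[-2,30] z:[2,40] -> miss, prune
  N23 x:[19,37] y:[-2,27] z:[4,46] -> hit [19,27], descend [5, 34]
    N5 x:[19,33] y:[20,27] z:[4,46] -> hit [20,27], descend [21, 32]
      N21 x:[19,24] y:[20,27] z:[4,28] -> hit [20,24], descend [8, 26]
        N8 x:[19,22] y:[26,27] z:[4,6] -> miss, prune
        N26 x:[20,24] y:[20,25] z:[13,28] -> hit [20,24], descend [10, 30]
          N10 x:[20,23] y:[21,23] z:[13,18] -> miss, prune
          N30 x:[23,24] y:[20,25] z:[23,28] -> hit [23,24] leaf, test {P3@t=23}
      N32 x:[30,33] y:[25,26] z:[40,46] -> miss, prune
    N34 x:[22,37] y:[-2,14] z:[11,28] -> miss, prune

Visited [0, 18, 23, 5, 21, 8, 26, 10, 30, 32, 34]. Tests: 11 box, 1 leaf. Nearest: P3.

== RESULT ==
[0, 18, 23, 5, 21, 8, 26, 10, 30, 32, 34]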